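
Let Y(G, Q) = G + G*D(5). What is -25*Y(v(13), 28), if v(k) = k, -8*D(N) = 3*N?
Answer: 2275/8 ≈ 284.38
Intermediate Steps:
D(N) = -3*N/8
Y(G, Q) = -7*G/8 (Y(G, Q) = G + G*(-3/8*5) = G + G*(-15/8) = G - 15*G/8 = -7*G/8)
-25*Y(v(13), 28) = -(-175)*13/8 = -25*(-91/8) = 2275/8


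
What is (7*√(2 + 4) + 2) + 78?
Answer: 80 + 7*√6 ≈ 97.146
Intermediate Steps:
(7*√(2 + 4) + 2) + 78 = (7*√6 + 2) + 78 = (2 + 7*√6) + 78 = 80 + 7*√6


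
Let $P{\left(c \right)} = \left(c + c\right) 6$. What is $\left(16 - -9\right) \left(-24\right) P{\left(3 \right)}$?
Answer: $-21600$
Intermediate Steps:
$P{\left(c \right)} = 12 c$ ($P{\left(c \right)} = 2 c 6 = 12 c$)
$\left(16 - -9\right) \left(-24\right) P{\left(3 \right)} = \left(16 - -9\right) \left(-24\right) 12 \cdot 3 = \left(16 + 9\right) \left(-24\right) 36 = 25 \left(-24\right) 36 = \left(-600\right) 36 = -21600$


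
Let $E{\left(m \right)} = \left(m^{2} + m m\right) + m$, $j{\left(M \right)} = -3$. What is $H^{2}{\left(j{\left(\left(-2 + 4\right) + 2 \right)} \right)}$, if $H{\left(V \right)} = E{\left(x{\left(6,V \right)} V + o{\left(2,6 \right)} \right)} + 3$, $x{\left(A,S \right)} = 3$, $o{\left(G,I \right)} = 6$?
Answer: $324$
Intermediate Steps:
$E{\left(m \right)} = m + 2 m^{2}$ ($E{\left(m \right)} = \left(m^{2} + m^{2}\right) + m = 2 m^{2} + m = m + 2 m^{2}$)
$H{\left(V \right)} = 3 + \left(6 + 3 V\right) \left(13 + 6 V\right)$ ($H{\left(V \right)} = \left(3 V + 6\right) \left(1 + 2 \left(3 V + 6\right)\right) + 3 = \left(6 + 3 V\right) \left(1 + 2 \left(6 + 3 V\right)\right) + 3 = \left(6 + 3 V\right) \left(1 + \left(12 + 6 V\right)\right) + 3 = \left(6 + 3 V\right) \left(13 + 6 V\right) + 3 = 3 + \left(6 + 3 V\right) \left(13 + 6 V\right)$)
$H^{2}{\left(j{\left(\left(-2 + 4\right) + 2 \right)} \right)} = \left(81 + 18 \left(-3\right)^{2} + 75 \left(-3\right)\right)^{2} = \left(81 + 18 \cdot 9 - 225\right)^{2} = \left(81 + 162 - 225\right)^{2} = 18^{2} = 324$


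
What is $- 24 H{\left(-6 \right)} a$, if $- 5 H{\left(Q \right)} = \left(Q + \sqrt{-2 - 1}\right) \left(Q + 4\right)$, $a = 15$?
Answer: $864 - 144 i \sqrt{3} \approx 864.0 - 249.42 i$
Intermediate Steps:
$H{\left(Q \right)} = - \frac{\left(4 + Q\right) \left(Q + i \sqrt{3}\right)}{5}$ ($H{\left(Q \right)} = - \frac{\left(Q + \sqrt{-2 - 1}\right) \left(Q + 4\right)}{5} = - \frac{\left(Q + \sqrt{-3}\right) \left(4 + Q\right)}{5} = - \frac{\left(Q + i \sqrt{3}\right) \left(4 + Q\right)}{5} = - \frac{\left(4 + Q\right) \left(Q + i \sqrt{3}\right)}{5}$)
$- 24 H{\left(-6 \right)} a = - 24 \left(\left(- \frac{4}{5}\right) \left(-6\right) - \frac{\left(-6\right)^{2}}{5} - \frac{4 i \sqrt{3}}{5} - \frac{1}{5} i \left(-6\right) \sqrt{3}\right) 15 = - 24 \left(\frac{24}{5} - \frac{36}{5} - \frac{4 i \sqrt{3}}{5} + \frac{6 i \sqrt{3}}{5}\right) 15 = - 24 \left(- \frac{12}{5} + \frac{2 i \sqrt{3}}{5}\right) 15 = \left(\frac{288}{5} - \frac{48 i \sqrt{3}}{5}\right) 15 = 864 - 144 i \sqrt{3}$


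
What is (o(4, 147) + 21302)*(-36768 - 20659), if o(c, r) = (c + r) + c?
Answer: -1232211139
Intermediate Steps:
o(c, r) = r + 2*c
(o(4, 147) + 21302)*(-36768 - 20659) = ((147 + 2*4) + 21302)*(-36768 - 20659) = ((147 + 8) + 21302)*(-57427) = (155 + 21302)*(-57427) = 21457*(-57427) = -1232211139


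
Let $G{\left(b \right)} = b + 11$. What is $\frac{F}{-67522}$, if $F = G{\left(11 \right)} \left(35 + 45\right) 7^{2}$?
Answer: $- \frac{880}{689} \approx -1.2772$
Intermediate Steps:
$G{\left(b \right)} = 11 + b$
$F = 86240$ ($F = \left(11 + 11\right) \left(35 + 45\right) 7^{2} = 22 \cdot 80 \cdot 49 = 1760 \cdot 49 = 86240$)
$\frac{F}{-67522} = \frac{86240}{-67522} = 86240 \left(- \frac{1}{67522}\right) = - \frac{880}{689}$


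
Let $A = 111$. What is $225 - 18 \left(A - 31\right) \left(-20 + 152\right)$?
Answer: $-189855$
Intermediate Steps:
$225 - 18 \left(A - 31\right) \left(-20 + 152\right) = 225 - 18 \left(111 - 31\right) \left(-20 + 152\right) = 225 - 18 \cdot 80 \cdot 132 = 225 - 190080 = -189855$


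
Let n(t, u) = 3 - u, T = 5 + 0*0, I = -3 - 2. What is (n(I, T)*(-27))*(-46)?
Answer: -2484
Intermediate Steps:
I = -5
T = 5 (T = 5 + 0 = 5)
(n(I, T)*(-27))*(-46) = ((3 - 1*5)*(-27))*(-46) = ((3 - 5)*(-27))*(-46) = -2*(-27)*(-46) = 54*(-46) = -2484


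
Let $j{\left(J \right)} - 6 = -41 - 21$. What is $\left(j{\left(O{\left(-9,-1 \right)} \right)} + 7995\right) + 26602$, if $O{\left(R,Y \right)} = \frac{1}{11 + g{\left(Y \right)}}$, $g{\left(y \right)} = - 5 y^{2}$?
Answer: $34541$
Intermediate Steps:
$O{\left(R,Y \right)} = \frac{1}{11 - 5 Y^{2}}$
$j{\left(J \right)} = -56$ ($j{\left(J \right)} = 6 - 62 = -56$)
$\left(j{\left(O{\left(-9,-1 \right)} \right)} + 7995\right) + 26602 = \left(-56 + 7995\right) + 26602 = 7939 + 26602 = 34541$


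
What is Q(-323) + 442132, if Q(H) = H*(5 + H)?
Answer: 544846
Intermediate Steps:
Q(-323) + 442132 = -323*(5 - 323) + 442132 = -323*(-318) + 442132 = 102714 + 442132 = 544846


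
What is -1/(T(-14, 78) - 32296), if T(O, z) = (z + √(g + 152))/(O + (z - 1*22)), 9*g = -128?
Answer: 128175453/4139316389651 + 63*√310/4139316389651 ≈ 3.0966e-5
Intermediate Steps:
g = -128/9 (g = (⅑)*(-128) = -128/9 ≈ -14.222)
T(O, z) = (z + 2*√310/3)/(-22 + O + z) (T(O, z) = (z + √(-128/9 + 152))/(O + (z - 1*22)) = (z + √(1240/9))/(O + (z - 22)) = (z + 2*√310/3)/(O + (-22 + z)) = (z + 2*√310/3)/(-22 + O + z))
-1/(T(-14, 78) - 32296) = -1/((78 + 2*√310/3)/(-22 - 14 + 78) - 32296) = -1/((78 + 2*√310/3)/42 - 32296) = -1/((13/7 + √310/63) - 32296) = -1/(-226059/7 + √310/63)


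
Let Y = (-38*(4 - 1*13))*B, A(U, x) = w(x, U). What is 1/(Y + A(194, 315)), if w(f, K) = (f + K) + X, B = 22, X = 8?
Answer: 1/8041 ≈ 0.00012436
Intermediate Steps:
w(f, K) = 8 + K + f (w(f, K) = (f + K) + 8 = (K + f) + 8 = 8 + K + f)
A(U, x) = 8 + U + x
Y = 7524 (Y = -38*(4 - 1*13)*22 = -38*(4 - 13)*22 = -38*(-9)*22 = 342*22 = 7524)
1/(Y + A(194, 315)) = 1/(7524 + (8 + 194 + 315)) = 1/(7524 + 517) = 1/8041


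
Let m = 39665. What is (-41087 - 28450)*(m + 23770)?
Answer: -4411079595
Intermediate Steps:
(-41087 - 28450)*(m + 23770) = (-41087 - 28450)*(39665 + 23770) = -69537*63435 = -4411079595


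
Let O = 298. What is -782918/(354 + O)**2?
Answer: -391459/212552 ≈ -1.8417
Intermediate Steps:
-782918/(354 + O)**2 = -782918/(354 + 298)**2 = -782918/(652**2) = -782918/425104 = -782918*1/425104 = -391459/212552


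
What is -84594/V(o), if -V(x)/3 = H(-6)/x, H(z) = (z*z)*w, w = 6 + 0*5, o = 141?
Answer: 662653/36 ≈ 18407.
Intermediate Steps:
w = 6 (w = 6 + 0 = 6)
H(z) = 6*z**2 (H(z) = (z*z)*6 = z**2*6 = 6*z**2)
V(x) = -648/x (V(x) = -3*6*(-6)**2/x = -3*6*36/x = -648/x)
-84594/V(o) = -84594/((-648/141)) = -84594/((-648*1/141)) = -84594/(-216/47) = -84594*(-47/216) = 662653/36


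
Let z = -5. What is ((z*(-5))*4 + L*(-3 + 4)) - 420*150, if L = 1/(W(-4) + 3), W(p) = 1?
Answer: -251599/4 ≈ -62900.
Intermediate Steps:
L = 1/4 (L = 1/(1 + 3) = 1/4 ≈ 0.25000)
((z*(-5))*4 + L*(-3 + 4)) - 420*150 = (-5*(-5)*4 + (-3 + 4)/4) - 420*150 = (25*4 + (1/4)*1) - 63000 = (100 + 1/4) - 63000 = 401/4 - 63000 = -251599/4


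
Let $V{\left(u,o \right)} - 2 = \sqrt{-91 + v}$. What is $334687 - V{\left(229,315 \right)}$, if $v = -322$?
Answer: $334685 - i \sqrt{413} \approx 3.3469 \cdot 10^{5} - 20.322 i$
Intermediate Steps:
$V{\left(u,o \right)} = 2 + i \sqrt{413}$ ($V{\left(u,o \right)} = 2 + \sqrt{-91 - 322} = 2 + \sqrt{-413} = 2 + i \sqrt{413}$)
$334687 - V{\left(229,315 \right)} = 334687 - \left(2 + i \sqrt{413}\right) = 334685 - i \sqrt{413}$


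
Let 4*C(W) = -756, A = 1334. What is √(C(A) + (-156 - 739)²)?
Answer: 2*√200209 ≈ 894.89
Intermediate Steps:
C(W) = -189 (C(W) = (¼)*(-756) = -189)
√(C(A) + (-156 - 739)²) = √(-189 + (-156 - 739)²) = √(-189 + (-895)²) = √(-189 + 801025) = √800836 = 2*√200209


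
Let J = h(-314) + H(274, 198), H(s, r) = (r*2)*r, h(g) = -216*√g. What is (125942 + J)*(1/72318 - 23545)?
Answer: -173976162797075/36159 + 61298183124*I*√314/12053 ≈ -4.8114e+9 + 9.0119e+7*I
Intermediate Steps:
H(s, r) = 2*r² (H(s, r) = (2*r)*r = 2*r²)
J = 78408 - 216*I*√314 (J = -216*I*√314 + 2*198² = -216*I*√314 + 2*39204 = -216*I*√314 + 78408 = 78408 - 216*I*√314 ≈ 78408.0 - 3827.5*I)
(125942 + J)*(1/72318 - 23545) = (125942 + (78408 - 216*I*√314))*(1/72318 - 23545) = (204350 - 216*I*√314)*(1/72318 - 23545) = (204350 - 216*I*√314)*(-1702727309/72318) = -173976162797075/36159 + 61298183124*I*√314/12053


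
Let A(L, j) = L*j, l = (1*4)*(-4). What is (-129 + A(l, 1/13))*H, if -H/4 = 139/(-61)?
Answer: -941308/793 ≈ -1187.0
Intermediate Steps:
l = -16 (l = 4*(-4) = -16)
H = 556/61 (H = -556/(-61) = -556*(-1)/61 = -4*(-139/61) = 556/61 ≈ 9.1147)
(-129 + A(l, 1/13))*H = (-129 - 16/13)*(556/61) = -1693/13*556/61 = -941308/793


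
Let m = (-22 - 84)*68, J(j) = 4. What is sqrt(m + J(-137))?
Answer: 2*I*sqrt(1801) ≈ 84.876*I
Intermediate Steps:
m = -7208 (m = -106*68 = -7208)
sqrt(m + J(-137)) = sqrt(-7208 + 4) = sqrt(-7204) = 2*I*sqrt(1801)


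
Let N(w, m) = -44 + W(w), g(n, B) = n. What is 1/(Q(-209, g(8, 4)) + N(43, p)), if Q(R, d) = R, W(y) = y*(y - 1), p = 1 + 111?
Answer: 1/1553 ≈ 0.00064391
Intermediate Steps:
p = 112
W(y) = y*(-1 + y)
N(w, m) = -44 + w*(-1 + w)
1/(Q(-209, g(8, 4)) + N(43, p)) = 1/(-209 + (-44 + 43*(-1 + 43))) = 1/(-209 + (-44 + 43*42)) = 1/(-209 + (-44 + 1806)) = 1/(-209 + 1762) = 1/1553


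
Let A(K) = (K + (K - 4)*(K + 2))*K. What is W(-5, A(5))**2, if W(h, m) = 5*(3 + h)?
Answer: 100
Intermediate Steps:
A(K) = K*(K + (-4 + K)*(2 + K)) (A(K) = (K + (-4 + K)*(2 + K))*K = K*(K + (-4 + K)*(2 + K)))
W(h, m) = 15 + 5*h
W(-5, A(5))**2 = (15 + 5*(-5))**2 = (15 - 25)**2 = (-10)**2 = 100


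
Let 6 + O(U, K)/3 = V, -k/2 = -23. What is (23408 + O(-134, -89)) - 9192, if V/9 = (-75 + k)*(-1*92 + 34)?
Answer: 59612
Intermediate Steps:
k = 46 (k = -2*(-23) = 46)
V = 15138 (V = 9*((-75 + 46)*(-1*92 + 34)) = 9*(-29*(-92 + 34)) = 9*(-29*(-58)) = 9*1682 = 15138)
O(U, K) = 45396 (O(U, K) = -18 + 3*15138 = -18 + 45414 = 45396)
(23408 + O(-134, -89)) - 9192 = (23408 + 45396) - 9192 = 68804 - 9192 = 59612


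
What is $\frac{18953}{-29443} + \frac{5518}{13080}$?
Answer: $- \frac{42719383}{192557220} \approx -0.22185$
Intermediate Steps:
$\frac{18953}{-29443} + \frac{5518}{13080} = 18953 \left(- \frac{1}{29443}\right) + 5518 \cdot \frac{1}{13080} = - \frac{18953}{29443} + \frac{2759}{6540} = - \frac{42719383}{192557220}$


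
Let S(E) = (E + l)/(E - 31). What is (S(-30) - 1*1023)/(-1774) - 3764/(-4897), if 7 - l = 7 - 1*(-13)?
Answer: 356347208/264961979 ≈ 1.3449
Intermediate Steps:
l = -13 (l = 7 - (7 - 1*(-13)) = 7 - (7 + 13) = 7 - 1*20 = 7 - 20 = -13)
S(E) = (-13 + E)/(-31 + E) (S(E) = (E - 13)/(E - 31) = (-13 + E)/(-31 + E))
(S(-30) - 1*1023)/(-1774) - 3764/(-4897) = ((-13 - 30)/(-31 - 30) - 1*1023)/(-1774) - 3764/(-4897) = (-43/(-61) - 1023)*(-1/1774) - 3764*(-1/4897) = (-1/61*(-43) - 1023)*(-1/1774) + 3764/4897 = (43/61 - 1023)*(-1/1774) + 3764/4897 = -62360/61*(-1/1774) + 3764/4897 = 31180/54107 + 3764/4897 = 356347208/264961979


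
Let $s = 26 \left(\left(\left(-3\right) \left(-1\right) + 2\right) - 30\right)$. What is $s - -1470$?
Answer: $820$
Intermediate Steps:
$s = -650$ ($s = 26 \left(\left(3 + 2\right) - 30\right) = 26 \left(5 - 30\right) = 26 \left(-25\right) = -650$)
$s - -1470 = -650 - -1470 = -650 + 1470 = 820$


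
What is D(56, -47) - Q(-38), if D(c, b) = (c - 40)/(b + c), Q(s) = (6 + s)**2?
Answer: -9200/9 ≈ -1022.2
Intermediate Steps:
D(c, b) = (-40 + c)/(b + c)
D(56, -47) - Q(-38) = (-40 + 56)/(-47 + 56) - (6 - 38)**2 = 16/9 - 1*(-32)**2 = (1/9)*16 - 1*1024 = 16/9 - 1024 = -9200/9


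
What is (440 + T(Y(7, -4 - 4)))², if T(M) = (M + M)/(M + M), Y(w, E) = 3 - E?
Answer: 194481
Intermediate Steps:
T(M) = 1 (T(M) = (2*M)/((2*M)) = (2*M)*(1/(2*M)) = 1)
(440 + T(Y(7, -4 - 4)))² = (440 + 1)² = 441² = 194481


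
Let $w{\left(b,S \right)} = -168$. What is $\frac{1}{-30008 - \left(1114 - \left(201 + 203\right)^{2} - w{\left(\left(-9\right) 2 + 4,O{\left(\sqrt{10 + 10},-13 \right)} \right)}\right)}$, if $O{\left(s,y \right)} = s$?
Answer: $\frac{1}{131926} \approx 7.58 \cdot 10^{-6}$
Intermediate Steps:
$\frac{1}{-30008 - \left(1114 - \left(201 + 203\right)^{2} - w{\left(\left(-9\right) 2 + 4,O{\left(\sqrt{10 + 10},-13 \right)} \right)}\right)} = \frac{1}{-30008 - \left(1282 - \left(201 + 203\right)^{2}\right)} = \frac{1}{-30008 - \left(1282 - 163216\right)} = \frac{1}{-30008 + \left(\left(-168 + 163216\right) - 1114\right)} = \frac{1}{-30008 + \left(163048 - 1114\right)} = \frac{1}{-30008 + 161934} = \frac{1}{131926}$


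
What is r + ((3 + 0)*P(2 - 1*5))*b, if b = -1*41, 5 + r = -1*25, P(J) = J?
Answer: 339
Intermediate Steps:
r = -30 (r = -5 - 1*25 = -5 - 25 = -30)
b = -41
r + ((3 + 0)*P(2 - 1*5))*b = -30 + ((3 + 0)*(2 - 1*5))*(-41) = -30 + (3*(2 - 5))*(-41) = -30 + (3*(-3))*(-41) = -30 - 9*(-41) = -30 + 369 = 339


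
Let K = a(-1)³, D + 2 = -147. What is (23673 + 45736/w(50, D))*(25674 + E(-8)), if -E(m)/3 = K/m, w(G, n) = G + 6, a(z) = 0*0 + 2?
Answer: 4401756756/7 ≈ 6.2882e+8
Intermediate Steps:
D = -149 (D = -2 - 147 = -149)
a(z) = 2 (a(z) = 0 + 2 = 2)
w(G, n) = 6 + G
K = 8 (K = 2³ = 8)
E(m) = -24/m
(23673 + 45736/w(50, D))*(25674 + E(-8)) = (23673 + 45736/(6 + 50))*(25674 - 24/(-8)) = (23673 + 45736/56)*(25674 - 24*(-⅛)) = (23673 + 45736*(1/56))*(25674 + 3) = (23673 + 5717/7)*25677 = (171428/7)*25677 = 4401756756/7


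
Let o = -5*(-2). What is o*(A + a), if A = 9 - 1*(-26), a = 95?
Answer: 1300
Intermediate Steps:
A = 35 (A = 9 + 26 = 35)
o = 10
o*(A + a) = 10*(35 + 95) = 10*130 = 1300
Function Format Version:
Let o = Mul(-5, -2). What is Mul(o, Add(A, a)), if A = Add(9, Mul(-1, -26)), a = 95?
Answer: 1300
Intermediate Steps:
A = 35 (A = Add(9, 26) = 35)
o = 10
Mul(o, Add(A, a)) = Mul(10, Add(35, 95)) = Mul(10, 130) = 1300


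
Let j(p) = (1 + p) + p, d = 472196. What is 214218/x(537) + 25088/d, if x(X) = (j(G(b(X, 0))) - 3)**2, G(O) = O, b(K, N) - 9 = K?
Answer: 16369991941/70127008450 ≈ 0.23343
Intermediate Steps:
b(K, N) = 9 + K
j(p) = 1 + 2*p
x(X) = (16 + 2*X)**2 (x(X) = ((1 + 2*(9 + X)) - 3)**2 = ((1 + (18 + 2*X)) - 3)**2 = ((19 + 2*X) - 3)**2 = (16 + 2*X)**2)
214218/x(537) + 25088/d = 214218/((4*(8 + 537)**2)) + 25088/472196 = 214218/((4*545**2)) + 25088*(1/472196) = 214218/((4*297025)) + 6272/118049 = 214218/1188100 + 6272/118049 = 214218*(1/1188100) + 6272/118049 = 107109/594050 + 6272/118049 = 16369991941/70127008450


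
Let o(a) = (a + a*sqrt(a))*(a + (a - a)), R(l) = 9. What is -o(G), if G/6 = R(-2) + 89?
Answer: -345744 - 4840416*sqrt(3) ≈ -8.7296e+6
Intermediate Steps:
G = 588 (G = 6*(9 + 89) = 6*98 = 588)
o(a) = a*(a + a**(3/2)) (o(a) = (a + a**(3/2))*(a + 0) = (a + a**(3/2))*a = a*(a + a**(3/2)))
-o(G) = -(588**2 + 588**(5/2)) = -(345744 + 4840416*sqrt(3)) = -345744 - 4840416*sqrt(3)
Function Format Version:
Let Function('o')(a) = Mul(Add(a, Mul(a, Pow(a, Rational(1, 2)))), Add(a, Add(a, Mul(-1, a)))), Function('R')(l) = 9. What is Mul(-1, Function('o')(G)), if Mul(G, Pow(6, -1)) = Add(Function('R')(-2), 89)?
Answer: Add(-345744, Mul(-4840416, Pow(3, Rational(1, 2)))) ≈ -8.7296e+6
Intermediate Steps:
G = 588 (G = Mul(6, Add(9, 89)) = Mul(6, 98) = 588)
Function('o')(a) = Mul(a, Add(a, Pow(a, Rational(3, 2)))) (Function('o')(a) = Mul(Add(a, Pow(a, Rational(3, 2))), Add(a, 0)) = Mul(Add(a, Pow(a, Rational(3, 2))), a) = Mul(a, Add(a, Pow(a, Rational(3, 2)))))
Mul(-1, Function('o')(G)) = Mul(-1, Add(Pow(588, 2), Pow(588, Rational(5, 2)))) = Mul(-1, Add(345744, Mul(4840416, Pow(3, Rational(1, 2))))) = Add(-345744, Mul(-4840416, Pow(3, Rational(1, 2))))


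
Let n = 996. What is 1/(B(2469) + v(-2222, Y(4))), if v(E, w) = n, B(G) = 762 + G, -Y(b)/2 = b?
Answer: 1/4227 ≈ 0.00023657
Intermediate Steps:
Y(b) = -2*b
v(E, w) = 996
1/(B(2469) + v(-2222, Y(4))) = 1/((762 + 2469) + 996) = 1/(3231 + 996) = 1/4227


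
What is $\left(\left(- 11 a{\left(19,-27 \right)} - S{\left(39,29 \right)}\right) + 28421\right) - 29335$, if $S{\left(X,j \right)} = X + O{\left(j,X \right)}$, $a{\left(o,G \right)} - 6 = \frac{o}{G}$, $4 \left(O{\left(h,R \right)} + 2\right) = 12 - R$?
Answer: $- \frac{108271}{108} \approx -1002.5$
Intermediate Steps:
$O{\left(h,R \right)} = 1 - \frac{R}{4}$ ($O{\left(h,R \right)} = -2 + \frac{12 - R}{4} = -2 - \left(-3 + \frac{R}{4}\right) = 1 - \frac{R}{4}$)
$a{\left(o,G \right)} = 6 + \frac{o}{G}$
$S{\left(X,j \right)} = 1 + \frac{3 X}{4}$ ($S{\left(X,j \right)} = X - \left(-1 + \frac{X}{4}\right) = 1 + \frac{3 X}{4}$)
$\left(\left(- 11 a{\left(19,-27 \right)} - S{\left(39,29 \right)}\right) + 28421\right) - 29335 = \left(\left(- 11 \left(6 + \frac{19}{-27}\right) - \left(1 + \frac{3}{4} \cdot 39\right)\right) + 28421\right) - 29335 = \left(\left(- 11 \left(6 + 19 \left(- \frac{1}{27}\right)\right) - \left(1 + \frac{117}{4}\right)\right) + 28421\right) - 29335 = \left(\left(- 11 \left(6 - \frac{19}{27}\right) - \frac{121}{4}\right) + 28421\right) - 29335 = \left(\left(\left(-11\right) \frac{143}{27} - \frac{121}{4}\right) + 28421\right) - 29335 = \left(\left(- \frac{1573}{27} - \frac{121}{4}\right) + 28421\right) - 29335 = \left(- \frac{9559}{108} + 28421\right) - 29335 = \frac{3059909}{108} - 29335 = - \frac{108271}{108}$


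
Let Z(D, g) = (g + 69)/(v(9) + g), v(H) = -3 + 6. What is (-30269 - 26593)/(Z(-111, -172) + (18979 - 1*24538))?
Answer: 4804839/469684 ≈ 10.230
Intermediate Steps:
v(H) = 3
Z(D, g) = (69 + g)/(3 + g) (Z(D, g) = (g + 69)/(3 + g) = (69 + g)/(3 + g))
(-30269 - 26593)/(Z(-111, -172) + (18979 - 1*24538)) = (-30269 - 26593)/((69 - 172)/(3 - 172) + (18979 - 1*24538)) = -56862/(-103/(-169) + (18979 - 24538)) = -56862/(-1/169*(-103) - 5559) = -56862/(103/169 - 5559) = -56862/(-939368/169) = -56862*(-169/939368) = 4804839/469684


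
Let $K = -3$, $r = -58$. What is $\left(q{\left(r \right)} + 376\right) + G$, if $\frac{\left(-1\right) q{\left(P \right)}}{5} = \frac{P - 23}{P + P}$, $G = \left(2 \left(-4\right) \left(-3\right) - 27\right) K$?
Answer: $\frac{44255}{116} \approx 381.51$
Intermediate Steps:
$G = 9$ ($G = \left(2 \left(-4\right) \left(-3\right) - 27\right) \left(-3\right) = \left(\left(-8\right) \left(-3\right) - 27\right) \left(-3\right) = \left(24 - 27\right) \left(-3\right) = \left(-3\right) \left(-3\right) = 9$)
$q{\left(P \right)} = - \frac{5 \left(-23 + P\right)}{2 P}$ ($q{\left(P \right)} = - 5 \frac{P - 23}{P + P} = - 5 \frac{-23 + P}{2 P} = - \frac{5 \left(-23 + P\right)}{2 P}$)
$\left(q{\left(r \right)} + 376\right) + G = \left(\frac{5 \left(23 - -58\right)}{2 \left(-58\right)} + 376\right) + 9 = \left(\frac{5}{2} \left(- \frac{1}{58}\right) \left(23 + 58\right) + 376\right) + 9 = \left(\frac{5}{2} \left(- \frac{1}{58}\right) 81 + 376\right) + 9 = \left(- \frac{405}{116} + 376\right) + 9 = \frac{43211}{116} + 9 = \frac{44255}{116}$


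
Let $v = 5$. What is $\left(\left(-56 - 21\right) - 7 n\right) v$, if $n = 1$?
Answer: $-420$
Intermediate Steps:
$\left(\left(-56 - 21\right) - 7 n\right) v = \left(\left(-56 - 21\right) - 7\right) 5 = \left(-77 - 7\right) 5 = \left(-84\right) 5 = -420$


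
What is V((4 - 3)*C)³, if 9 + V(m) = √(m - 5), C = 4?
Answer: -702 + 242*I ≈ -702.0 + 242.0*I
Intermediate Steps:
V(m) = -9 + √(-5 + m) (V(m) = -9 + √(m - 5) = -9 + √(-5 + m))
V((4 - 3)*C)³ = (-9 + √(-5 + (4 - 3)*4))³ = (-9 + √(-5 + 1*4))³ = (-9 + √(-5 + 4))³ = (-9 + √(-1))³ = (-9 + I)³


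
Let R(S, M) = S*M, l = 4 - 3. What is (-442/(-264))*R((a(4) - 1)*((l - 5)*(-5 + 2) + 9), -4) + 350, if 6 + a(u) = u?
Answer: 8491/11 ≈ 771.91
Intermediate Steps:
l = 1
a(u) = -6 + u
R(S, M) = M*S
(-442/(-264))*R((a(4) - 1)*((l - 5)*(-5 + 2) + 9), -4) + 350 = (-442/(-264))*(-4*((-6 + 4) - 1)*((1 - 5)*(-5 + 2) + 9)) + 350 = (-442*(-1/264))*(-4*(-2 - 1)*(-4*(-3) + 9)) + 350 = 221*(-(-12)*(12 + 9))/132 + 350 = 221*(-(-12)*21)/132 + 350 = 221*(-4*(-63))/132 + 350 = (221/132)*252 + 350 = 4641/11 + 350 = 8491/11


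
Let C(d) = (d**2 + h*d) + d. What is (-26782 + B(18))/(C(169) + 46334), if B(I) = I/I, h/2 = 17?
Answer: -26781/80810 ≈ -0.33141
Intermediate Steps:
h = 34 (h = 2*17 = 34)
B(I) = 1
C(d) = d**2 + 35*d (C(d) = (d**2 + 34*d) + d = d**2 + 35*d)
(-26782 + B(18))/(C(169) + 46334) = (-26782 + 1)/(169*(35 + 169) + 46334) = -26781/(169*204 + 46334) = -26781/(34476 + 46334) = -26781/80810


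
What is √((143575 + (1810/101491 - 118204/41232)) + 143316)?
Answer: √78497622510205242689709/523084614 ≈ 535.62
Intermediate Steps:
√((143575 + (1810/101491 - 118204/41232)) + 143316) = √((143575 + (1810*(1/101491) - 118204*1/41232)) + 143316) = √((143575 + (1810/101491 - 29551/10308)) + 143316) = √((143575 - 2980503061/1046169228) + 143316) = √(150200766407039/1046169228 + 143316) = √(300133555487087/1046169228) = √78497622510205242689709/523084614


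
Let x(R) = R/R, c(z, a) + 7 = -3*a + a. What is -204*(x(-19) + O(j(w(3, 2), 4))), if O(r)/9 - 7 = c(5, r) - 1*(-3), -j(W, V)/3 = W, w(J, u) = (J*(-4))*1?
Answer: 126480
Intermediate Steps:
w(J, u) = -4*J (w(J, u) = -4*J*1 = -4*J)
c(z, a) = -7 - 2*a (c(z, a) = -7 + (-3*a + a) = -7 - 2*a)
x(R) = 1
j(W, V) = -3*W
O(r) = 27 - 18*r (O(r) = 63 + 9*((-7 - 2*r) - 1*(-3)) = 63 + 9*((-7 - 2*r) + 3) = 63 + 9*(-4 - 2*r) = 63 + (-36 - 18*r) = 27 - 18*r)
-204*(x(-19) + O(j(w(3, 2), 4))) = -204*(1 + (27 - (-54)*(-4*3))) = -204*(1 + (27 - (-54)*(-12))) = -204*(1 + (27 - 18*36)) = -204*(1 + (27 - 648)) = -204*(1 - 621) = -204*(-620) = 126480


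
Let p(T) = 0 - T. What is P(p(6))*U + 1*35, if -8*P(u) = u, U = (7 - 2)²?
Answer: 215/4 ≈ 53.750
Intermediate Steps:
p(T) = -T
U = 25 (U = 5² = 25)
P(u) = -u/8
P(p(6))*U + 1*35 = -(-1)*6/8*25 + 1*35 = -⅛*(-6)*25 + 35 = (¾)*25 + 35 = 75/4 + 35 = 215/4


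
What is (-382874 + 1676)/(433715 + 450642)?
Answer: -381198/884357 ≈ -0.43105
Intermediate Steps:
(-382874 + 1676)/(433715 + 450642) = -381198/884357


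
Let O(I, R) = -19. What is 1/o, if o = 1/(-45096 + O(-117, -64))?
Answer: -45115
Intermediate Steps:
o = -1/45115 (o = 1/(-45096 - 19) = 1/(-45115) = -1/45115 ≈ -2.2166e-5)
1/o = 1/(-1/45115) = -45115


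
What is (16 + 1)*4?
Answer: 68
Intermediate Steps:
(16 + 1)*4 = 17*4 = 68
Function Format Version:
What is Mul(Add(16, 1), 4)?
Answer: 68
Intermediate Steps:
Mul(Add(16, 1), 4) = Mul(17, 4) = 68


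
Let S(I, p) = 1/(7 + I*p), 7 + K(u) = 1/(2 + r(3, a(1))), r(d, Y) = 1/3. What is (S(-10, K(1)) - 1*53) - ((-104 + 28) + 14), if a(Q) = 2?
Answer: 4588/509 ≈ 9.0137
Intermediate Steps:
r(d, Y) = ⅓
K(u) = -46/7 (K(u) = -7 + 1/(2 + ⅓) = -7 + 1/(7/3) = -7 + 3/7 = -46/7)
(S(-10, K(1)) - 1*53) - ((-104 + 28) + 14) = (1/(7 - 10*(-46/7)) - 1*53) - ((-104 + 28) + 14) = (1/(7 + 460/7) - 53) - (-76 + 14) = (1/(509/7) - 53) - 1*(-62) = (7/509 - 53) + 62 = -26970/509 + 62 = 4588/509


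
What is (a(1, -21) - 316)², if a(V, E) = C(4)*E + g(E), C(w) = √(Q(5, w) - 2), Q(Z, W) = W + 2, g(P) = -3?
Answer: 130321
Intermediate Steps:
Q(Z, W) = 2 + W
C(w) = √w (C(w) = √((2 + w) - 2) = √w)
a(V, E) = -3 + 2*E (a(V, E) = √4*E - 3 = 2*E - 3 = -3 + 2*E)
(a(1, -21) - 316)² = ((-3 + 2*(-21)) - 316)² = ((-3 - 42) - 316)² = (-45 - 316)² = (-361)² = 130321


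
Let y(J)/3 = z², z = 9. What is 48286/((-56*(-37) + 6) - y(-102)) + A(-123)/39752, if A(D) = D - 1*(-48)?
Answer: 1919327447/72944920 ≈ 26.312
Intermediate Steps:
A(D) = 48 + D (A(D) = D + 48 = 48 + D)
y(J) = 243 (y(J) = 3*9² = 3*81 = 243)
48286/((-56*(-37) + 6) - y(-102)) + A(-123)/39752 = 48286/((-56*(-37) + 6) - 1*243) + (48 - 123)/39752 = 48286/((2072 + 6) - 243) - 75*1/39752 = 48286/(2078 - 243) - 75/39752 = 48286/1835 - 75/39752 = 1919327447/72944920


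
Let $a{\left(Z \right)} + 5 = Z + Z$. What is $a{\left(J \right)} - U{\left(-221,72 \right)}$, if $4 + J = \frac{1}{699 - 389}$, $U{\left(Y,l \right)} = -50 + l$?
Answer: $- \frac{5424}{155} \approx -34.994$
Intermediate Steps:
$J = - \frac{1239}{310}$ ($J = -4 + \frac{1}{699 - 389} = -4 + \frac{1}{310} = - \frac{1239}{310} \approx -3.9968$)
$a{\left(Z \right)} = -5 + 2 Z$ ($a{\left(Z \right)} = -5 + \left(Z + Z\right) = -5 + 2 Z$)
$a{\left(J \right)} - U{\left(-221,72 \right)} = \left(-5 + 2 \left(- \frac{1239}{310}\right)\right) - \left(-50 + 72\right) = \left(-5 - \frac{1239}{155}\right) - 22 = - \frac{2014}{155} - 22 = - \frac{5424}{155}$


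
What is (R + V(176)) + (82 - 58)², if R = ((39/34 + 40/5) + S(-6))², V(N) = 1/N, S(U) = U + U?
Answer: 29711949/50864 ≈ 584.14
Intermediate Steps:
S(U) = 2*U
R = 9409/1156 (R = ((39/34 + 40/5) + 2*(-6))² = ((39*(1/34) + 40*(⅕)) - 12)² = ((39/34 + 8) - 12)² = (311/34 - 12)² = (-97/34)² = 9409/1156 ≈ 8.1393)
(R + V(176)) + (82 - 58)² = (9409/1156 + 1/176) + (82 - 58)² = (9409/1156 + 1/176) + 24² = 414285/50864 + 576 = 29711949/50864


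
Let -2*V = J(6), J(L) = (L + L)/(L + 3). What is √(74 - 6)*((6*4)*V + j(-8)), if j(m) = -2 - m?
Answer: -20*√17 ≈ -82.462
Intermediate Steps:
J(L) = 2*L/(3 + L) (J(L) = (2*L)/(3 + L) = 2*L/(3 + L))
V = -⅔ (V = -6/(3 + 6) = -6/9 = -½*4/3 = -⅔ ≈ -0.66667)
√(74 - 6)*((6*4)*V + j(-8)) = √(74 - 6)*((6*4)*(-⅔) + (-2 - 1*(-8))) = √68*(24*(-⅔) + (-2 + 8)) = (2*√17)*(-16 + 6) = (2*√17)*(-10) = -20*√17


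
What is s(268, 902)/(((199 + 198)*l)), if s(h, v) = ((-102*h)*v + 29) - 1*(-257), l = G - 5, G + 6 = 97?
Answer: -12328393/17071 ≈ -722.18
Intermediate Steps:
G = 91 (G = -6 + 97 = 91)
l = 86 (l = 91 - 5 = 86)
s(h, v) = 286 - 102*h*v (s(h, v) = (-102*h*v + 29) + 257 = (29 - 102*h*v) + 257 = 286 - 102*h*v)
s(268, 902)/(((199 + 198)*l)) = (286 - 102*268*902)/(((199 + 198)*86)) = (286 - 24657072)/((397*86)) = -24656786/34142 = -24656786*1/34142 = -12328393/17071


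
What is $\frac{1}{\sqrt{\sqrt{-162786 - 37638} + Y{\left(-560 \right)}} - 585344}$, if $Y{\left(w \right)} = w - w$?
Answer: $- \frac{1}{585344 - 2^{\frac{3}{4}} \sqrt[4]{25053} \sqrt{i}} \approx -1.7084 \cdot 10^{-6} - 4.3669 \cdot 10^{-11} i$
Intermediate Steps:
$Y{\left(w \right)} = 0$
$\frac{1}{\sqrt{\sqrt{-162786 - 37638} + Y{\left(-560 \right)}} - 585344} = \frac{1}{\sqrt{\sqrt{-162786 - 37638} + 0} - 585344} = \frac{1}{\sqrt{\sqrt{-200424} + 0} - 585344} = \frac{1}{\sqrt{2 i \sqrt{50106} + 0} - 585344} = \frac{1}{\sqrt{2 i \sqrt{50106}} - 585344} = \frac{1}{2^{\frac{3}{4}} \sqrt[4]{25053} \sqrt{i} - 585344} = \frac{1}{-585344 + 2^{\frac{3}{4}} \sqrt[4]{25053} \sqrt{i}}$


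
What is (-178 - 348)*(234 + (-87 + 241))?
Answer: -204088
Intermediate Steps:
(-178 - 348)*(234 + (-87 + 241)) = -526*(234 + 154) = -526*388 = -204088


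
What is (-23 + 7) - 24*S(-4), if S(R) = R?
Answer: 80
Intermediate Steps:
(-23 + 7) - 24*S(-4) = (-23 + 7) - 24*(-4) = -16 + 96 = 80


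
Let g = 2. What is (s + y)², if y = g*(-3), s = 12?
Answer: 36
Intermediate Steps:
y = -6 (y = 2*(-3) = -6)
(s + y)² = (12 - 6)² = 6² = 36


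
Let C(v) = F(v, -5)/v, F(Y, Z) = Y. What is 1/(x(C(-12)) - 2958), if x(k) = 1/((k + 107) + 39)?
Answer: -147/434825 ≈ -0.00033807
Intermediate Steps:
C(v) = 1 (C(v) = v/v = 1)
x(k) = 1/(146 + k) (x(k) = 1/((107 + k) + 39) = 1/(146 + k))
1/(x(C(-12)) - 2958) = 1/(1/(146 + 1) - 2958) = 1/(1/147 - 2958) = 1/(-434825/147) = -147/434825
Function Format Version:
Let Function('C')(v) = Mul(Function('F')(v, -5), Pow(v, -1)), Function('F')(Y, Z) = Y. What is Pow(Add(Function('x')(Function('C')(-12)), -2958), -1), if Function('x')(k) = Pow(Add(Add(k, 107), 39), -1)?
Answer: Rational(-147, 434825) ≈ -0.00033807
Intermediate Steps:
Function('C')(v) = 1 (Function('C')(v) = Mul(v, Pow(v, -1)) = 1)
Function('x')(k) = Pow(Add(146, k), -1) (Function('x')(k) = Pow(Add(Add(107, k), 39), -1) = Pow(Add(146, k), -1))
Pow(Add(Function('x')(Function('C')(-12)), -2958), -1) = Pow(Add(Pow(Add(146, 1), -1), -2958), -1) = Pow(Add(Pow(147, -1), -2958), -1) = Pow(Add(Rational(1, 147), -2958), -1) = Pow(Rational(-434825, 147), -1) = Rational(-147, 434825)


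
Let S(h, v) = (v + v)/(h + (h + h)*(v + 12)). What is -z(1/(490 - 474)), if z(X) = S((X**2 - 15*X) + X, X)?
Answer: 256/44823 ≈ 0.0057114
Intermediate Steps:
S(h, v) = 2*v/(h + 2*h*(12 + v)) (S(h, v) = (2*v)/(h + (2*h)*(12 + v)) = (2*v)/(h + 2*h*(12 + v)) = 2*v/(h + 2*h*(12 + v)))
z(X) = 2*X/((25 + 2*X)*(X**2 - 14*X)) (z(X) = 2*X/(((X**2 - 15*X) + X)*(25 + 2*X)) = 2*X/((X**2 - 14*X)*(25 + 2*X)) = 2*X/((25 + 2*X)*(X**2 - 14*X)))
-z(1/(490 - 474)) = -2/((-14 + 1/(490 - 474))*(25 + 2/(490 - 474))) = -2/((-14 + 1/16)*(25 + 2/16)) = -2/((-14 + 1/16)*(25 + 2*(1/16))) = -2/((-223/16)*(25 + 1/8)) = -2*(-16)/(223*201/8) = -2*(-16)*8/(223*201) = -1*(-256/44823) = 256/44823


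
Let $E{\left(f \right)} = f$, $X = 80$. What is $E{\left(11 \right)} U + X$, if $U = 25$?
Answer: $355$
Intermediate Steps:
$E{\left(11 \right)} U + X = 11 \cdot 25 + 80 = 275 + 80 = 355$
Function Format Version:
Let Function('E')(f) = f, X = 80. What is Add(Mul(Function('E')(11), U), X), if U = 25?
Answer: 355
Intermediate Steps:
Add(Mul(Function('E')(11), U), X) = Add(Mul(11, 25), 80) = Add(275, 80) = 355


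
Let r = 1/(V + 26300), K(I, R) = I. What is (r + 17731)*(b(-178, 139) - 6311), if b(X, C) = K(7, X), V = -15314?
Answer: -613986801584/5493 ≈ -1.1178e+8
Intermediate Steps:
b(X, C) = 7
r = 1/10986 (r = 1/(-15314 + 26300) = 1/10986 ≈ 9.1025e-5)
(r + 17731)*(b(-178, 139) - 6311) = (1/10986 + 17731)*(7 - 6311) = (194792767/10986)*(-6304) = -613986801584/5493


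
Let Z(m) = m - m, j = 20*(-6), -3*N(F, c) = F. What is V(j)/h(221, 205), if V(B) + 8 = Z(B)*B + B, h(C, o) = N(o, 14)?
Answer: 384/205 ≈ 1.8732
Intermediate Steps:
N(F, c) = -F/3
h(C, o) = -o/3
j = -120
Z(m) = 0
V(B) = -8 + B (V(B) = -8 + (0*B + B) = -8 + (0 + B) = -8 + B)
V(j)/h(221, 205) = (-8 - 120)/((-⅓*205)) = -128/(-205/3) = -128*(-3/205) = 384/205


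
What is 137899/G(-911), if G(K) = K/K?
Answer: 137899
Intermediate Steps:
G(K) = 1
137899/G(-911) = 137899/1 = 137899*1 = 137899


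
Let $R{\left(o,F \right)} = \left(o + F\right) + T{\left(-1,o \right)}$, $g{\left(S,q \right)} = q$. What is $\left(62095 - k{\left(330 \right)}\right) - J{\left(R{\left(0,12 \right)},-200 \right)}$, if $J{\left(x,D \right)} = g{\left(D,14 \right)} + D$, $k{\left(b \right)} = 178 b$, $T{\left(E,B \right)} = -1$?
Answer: $3541$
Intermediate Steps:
$R{\left(o,F \right)} = -1 + F + o$ ($R{\left(o,F \right)} = \left(o + F\right) - 1 = \left(F + o\right) - 1 = -1 + F + o$)
$J{\left(x,D \right)} = 14 + D$
$\left(62095 - k{\left(330 \right)}\right) - J{\left(R{\left(0,12 \right)},-200 \right)} = \left(62095 - 178 \cdot 330\right) - \left(14 - 200\right) = \left(62095 - 58740\right) - -186 = \left(62095 - 58740\right) + 186 = 3355 + 186 = 3541$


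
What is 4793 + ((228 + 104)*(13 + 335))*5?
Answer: 582473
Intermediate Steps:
4793 + ((228 + 104)*(13 + 335))*5 = 4793 + (332*348)*5 = 4793 + 115536*5 = 4793 + 577680 = 582473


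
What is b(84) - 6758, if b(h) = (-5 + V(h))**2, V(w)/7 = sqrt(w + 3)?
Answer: -2470 - 70*sqrt(87) ≈ -3122.9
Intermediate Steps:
V(w) = 7*sqrt(3 + w) (V(w) = 7*sqrt(w + 3) = 7*sqrt(3 + w))
b(h) = (-5 + 7*sqrt(3 + h))**2
b(84) - 6758 = (-5 + 7*sqrt(3 + 84))**2 - 6758 = (-5 + 7*sqrt(87))**2 - 6758 = -6758 + (-5 + 7*sqrt(87))**2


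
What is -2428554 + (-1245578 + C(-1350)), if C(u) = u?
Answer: -3675482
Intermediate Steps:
-2428554 + (-1245578 + C(-1350)) = -2428554 + (-1245578 - 1350) = -2428554 - 1246928 = -3675482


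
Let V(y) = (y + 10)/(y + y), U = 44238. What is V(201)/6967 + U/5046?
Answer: 20649989233/2355417294 ≈ 8.7670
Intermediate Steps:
V(y) = (10 + y)/(2*y) (V(y) = (10 + y)/((2*y)) = (10 + y)*(1/(2*y)) = (10 + y)/(2*y))
V(201)/6967 + U/5046 = ((½)*(10 + 201)/201)/6967 + 44238/5046 = ((½)*(1/201)*211)*(1/6967) + 44238*(1/5046) = (211/402)*(1/6967) + 7373/841 = 211/2800734 + 7373/841 = 20649989233/2355417294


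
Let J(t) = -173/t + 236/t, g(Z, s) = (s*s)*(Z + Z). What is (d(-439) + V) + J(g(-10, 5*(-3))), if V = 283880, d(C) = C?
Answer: 141720493/500 ≈ 2.8344e+5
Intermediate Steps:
g(Z, s) = 2*Z*s² (g(Z, s) = s²*(2*Z) = 2*Z*s²)
J(t) = 63/t
(d(-439) + V) + J(g(-10, 5*(-3))) = (-439 + 283880) + 63/((2*(-10)*(5*(-3))²)) = 283441 + 63/((2*(-10)*(-15)²)) = 283441 + 63/((2*(-10)*225)) = 283441 + 63/(-4500) = 283441 + 63*(-1/4500) = 283441 - 7/500 = 141720493/500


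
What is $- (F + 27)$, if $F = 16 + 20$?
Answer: $-63$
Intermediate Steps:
$F = 36$
$- (F + 27) = - (36 + 27) = \left(-1\right) 63 = -63$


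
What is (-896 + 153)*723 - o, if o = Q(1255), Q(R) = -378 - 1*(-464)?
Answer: -537275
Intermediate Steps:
Q(R) = 86 (Q(R) = -378 + 464 = 86)
o = 86
(-896 + 153)*723 - o = (-896 + 153)*723 - 1*86 = -743*723 - 86 = -537189 - 86 = -537275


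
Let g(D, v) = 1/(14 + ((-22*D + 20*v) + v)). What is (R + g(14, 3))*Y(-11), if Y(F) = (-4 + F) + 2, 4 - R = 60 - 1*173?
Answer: -351338/231 ≈ -1520.9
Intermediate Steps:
R = 117 (R = 4 - (60 - 1*173) = 4 - (60 - 173) = 4 - 1*(-113) = 4 + 113 = 117)
Y(F) = -2 + F
g(D, v) = 1/(14 - 22*D + 21*v) (g(D, v) = 1/(14 + (-22*D + 21*v)) = 1/(14 - 22*D + 21*v))
(R + g(14, 3))*Y(-11) = (117 + 1/(14 - 22*14 + 21*3))*(-2 - 11) = (117 + 1/(14 - 308 + 63))*(-13) = (117 + 1/(-231))*(-13) = (117 - 1/231)*(-13) = (27026/231)*(-13) = -351338/231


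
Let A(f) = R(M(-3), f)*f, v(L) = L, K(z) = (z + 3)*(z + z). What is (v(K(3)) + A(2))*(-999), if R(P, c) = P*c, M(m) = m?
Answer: -23976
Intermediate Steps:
K(z) = 2*z*(3 + z) (K(z) = (3 + z)*(2*z) = 2*z*(3 + z))
A(f) = -3*f² (A(f) = (-3*f)*f = -3*f²)
(v(K(3)) + A(2))*(-999) = (2*3*(3 + 3) - 3*2²)*(-999) = (2*3*6 - 3*4)*(-999) = (36 - 12)*(-999) = 24*(-999) = -23976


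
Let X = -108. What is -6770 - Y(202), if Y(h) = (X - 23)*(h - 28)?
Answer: 16024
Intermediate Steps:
Y(h) = 3668 - 131*h (Y(h) = (-108 - 23)*(h - 28) = -131*(-28 + h) = 3668 - 131*h)
-6770 - Y(202) = -6770 - (3668 - 131*202) = -6770 - (3668 - 26462) = -6770 - 1*(-22794) = -6770 + 22794 = 16024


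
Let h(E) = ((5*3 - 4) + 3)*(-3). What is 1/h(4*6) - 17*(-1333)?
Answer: 951761/42 ≈ 22661.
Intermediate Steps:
h(E) = -42 (h(E) = ((15 - 4) + 3)*(-3) = (11 + 3)*(-3) = 14*(-3) = -42)
1/h(4*6) - 17*(-1333) = 1/(-42) - 17*(-1333) = -1/42 + 22661 = 951761/42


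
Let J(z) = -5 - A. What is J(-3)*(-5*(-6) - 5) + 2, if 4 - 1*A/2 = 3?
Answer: -173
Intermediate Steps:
A = 2 (A = 8 - 2*3 = 8 - 6 = 2)
J(z) = -7 (J(z) = -5 - 1*2 = -5 - 2 = -7)
J(-3)*(-5*(-6) - 5) + 2 = -7*(-5*(-6) - 5) + 2 = -7*(30 - 5) + 2 = -7*25 + 2 = -175 + 2 = -173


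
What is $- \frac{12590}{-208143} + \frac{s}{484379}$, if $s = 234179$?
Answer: $\frac{54841051207}{100820098197} \approx 0.54395$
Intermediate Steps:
$- \frac{12590}{-208143} + \frac{s}{484379} = - \frac{12590}{-208143} + \frac{234179}{484379} = \left(-12590\right) \left(- \frac{1}{208143}\right) + 234179 \cdot \frac{1}{484379} = \frac{12590}{208143} + \frac{234179}{484379} = \frac{54841051207}{100820098197}$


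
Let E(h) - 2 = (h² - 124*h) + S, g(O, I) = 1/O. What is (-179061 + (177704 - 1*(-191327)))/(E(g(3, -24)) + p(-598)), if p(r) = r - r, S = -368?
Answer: -341946/733 ≈ -466.50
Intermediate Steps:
p(r) = 0
E(h) = -366 + h² - 124*h (E(h) = 2 + ((h² - 124*h) - 368) = 2 + (-368 + h² - 124*h) = -366 + h² - 124*h)
(-179061 + (177704 - 1*(-191327)))/(E(g(3, -24)) + p(-598)) = (-179061 + (177704 - 1*(-191327)))/((-366 + (1/3)² - 124/3) + 0) = (-179061 + (177704 + 191327))/((-366 + (⅓)² - 124*⅓) + 0) = (-179061 + 369031)/((-366 + ⅑ - 124/3) + 0) = 189970/(-3665/9 + 0) = 189970/(-3665/9) = 189970*(-9/3665) = -341946/733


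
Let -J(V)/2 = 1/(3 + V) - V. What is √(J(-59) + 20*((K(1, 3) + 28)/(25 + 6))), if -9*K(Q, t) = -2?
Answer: I*√169107449/1302 ≈ 9.9878*I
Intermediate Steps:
K(Q, t) = 2/9 (K(Q, t) = -⅑*(-2) = 2/9)
J(V) = -2/(3 + V) + 2*V (J(V) = -2*(1/(3 + V) - V) = -2/(3 + V) + 2*V)
√(J(-59) + 20*((K(1, 3) + 28)/(25 + 6))) = √(2*(-1 + (-59)² + 3*(-59))/(3 - 59) + 20*((2/9 + 28)/(25 + 6))) = √(2*(-1 + 3481 - 177)/(-56) + 20*((254/9)/31)) = √(2*(-1/56)*3303 + 20*((254/9)*(1/31))) = √(-3303/28 + 20*(254/279)) = √(-3303/28 + 5080/279) = √(-779297/7812) = I*√169107449/1302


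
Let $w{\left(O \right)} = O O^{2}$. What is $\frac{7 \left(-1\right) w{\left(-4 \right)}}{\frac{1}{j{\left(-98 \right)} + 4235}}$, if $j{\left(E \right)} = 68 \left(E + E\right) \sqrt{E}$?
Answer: $1897280 - 41796608 i \sqrt{2} \approx 1.8973 \cdot 10^{6} - 5.9109 \cdot 10^{7} i$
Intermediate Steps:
$j{\left(E \right)} = 136 E^{\frac{3}{2}}$ ($j{\left(E \right)} = 68 \cdot 2 E \sqrt{E} = 136 E \sqrt{E} = 136 E^{\frac{3}{2}}$)
$w{\left(O \right)} = O^{3}$
$\frac{7 \left(-1\right) w{\left(-4 \right)}}{\frac{1}{j{\left(-98 \right)} + 4235}} = \frac{7 \left(-1\right) \left(-4\right)^{3}}{\frac{1}{136 \left(-98\right)^{\frac{3}{2}} + 4235}} = \frac{\left(-7\right) \left(-64\right)}{\frac{1}{136 \left(- 686 i \sqrt{2}\right) + 4235}} = \frac{448}{\frac{1}{- 93296 i \sqrt{2} + 4235}} = \frac{448}{\frac{1}{4235 - 93296 i \sqrt{2}}} = 448 \left(4235 - 93296 i \sqrt{2}\right) = 1897280 - 41796608 i \sqrt{2}$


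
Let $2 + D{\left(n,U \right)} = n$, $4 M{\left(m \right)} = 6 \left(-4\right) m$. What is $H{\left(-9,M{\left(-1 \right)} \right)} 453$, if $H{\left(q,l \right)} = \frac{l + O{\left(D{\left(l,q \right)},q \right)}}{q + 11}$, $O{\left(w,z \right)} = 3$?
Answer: $\frac{4077}{2} \approx 2038.5$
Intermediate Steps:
$M{\left(m \right)} = - 6 m$ ($M{\left(m \right)} = \frac{6 \left(-4\right) m}{4} = \frac{\left(-24\right) m}{4} = - 6 m$)
$D{\left(n,U \right)} = -2 + n$
$H{\left(q,l \right)} = \frac{3 + l}{11 + q}$ ($H{\left(q,l \right)} = \frac{l + 3}{q + 11} = \frac{3 + l}{11 + q}$)
$H{\left(-9,M{\left(-1 \right)} \right)} 453 = \frac{3 - -6}{11 - 9} \cdot 453 = \frac{3 + 6}{2} \cdot 453 = \frac{1}{2} \cdot 9 \cdot 453 = \frac{9}{2} \cdot 453 = \frac{4077}{2}$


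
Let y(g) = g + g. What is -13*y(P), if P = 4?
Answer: -104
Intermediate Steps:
y(g) = 2*g
-13*y(P) = -26*4 = -13*8 = -104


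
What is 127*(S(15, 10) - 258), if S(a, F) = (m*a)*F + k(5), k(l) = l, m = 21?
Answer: 367919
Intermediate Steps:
S(a, F) = 5 + 21*F*a (S(a, F) = (21*a)*F + 5 = 21*F*a + 5 = 5 + 21*F*a)
127*(S(15, 10) - 258) = 127*((5 + 21*10*15) - 258) = 127*((5 + 3150) - 258) = 127*(3155 - 258) = 127*2897 = 367919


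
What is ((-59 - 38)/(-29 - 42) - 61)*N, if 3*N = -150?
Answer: 211700/71 ≈ 2981.7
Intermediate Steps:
N = -50 (N = (1/3)*(-150) = -50)
((-59 - 38)/(-29 - 42) - 61)*N = ((-59 - 38)/(-29 - 42) - 61)*(-50) = (-97/(-71) - 61)*(-50) = (-97*(-1/71) - 61)*(-50) = (97/71 - 61)*(-50) = -4234/71*(-50) = 211700/71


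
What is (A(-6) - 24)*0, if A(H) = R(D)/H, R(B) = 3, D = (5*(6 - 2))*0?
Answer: 0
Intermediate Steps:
D = 0 (D = (5*4)*0 = 20*0 = 0)
A(H) = 3/H
(A(-6) - 24)*0 = (3/(-6) - 24)*0 = (3*(-1/6) - 24)*0 = (-1/2 - 24)*0 = -49/2*0 = 0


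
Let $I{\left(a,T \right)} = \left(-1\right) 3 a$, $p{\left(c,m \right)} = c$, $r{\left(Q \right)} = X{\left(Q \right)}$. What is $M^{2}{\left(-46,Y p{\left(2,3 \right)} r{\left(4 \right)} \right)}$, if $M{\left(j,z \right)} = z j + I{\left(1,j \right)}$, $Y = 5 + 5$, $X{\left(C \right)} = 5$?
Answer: $21187609$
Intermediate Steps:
$r{\left(Q \right)} = 5$
$Y = 10$
$I{\left(a,T \right)} = - 3 a$
$M{\left(j,z \right)} = -3 + j z$ ($M{\left(j,z \right)} = z j - 3 = j z - 3 = -3 + j z$)
$M^{2}{\left(-46,Y p{\left(2,3 \right)} r{\left(4 \right)} \right)} = \left(-3 - 46 \cdot 10 \cdot 2 \cdot 5\right)^{2} = \left(-3 - 46 \cdot 20 \cdot 5\right)^{2} = \left(-3 - 4600\right)^{2} = \left(-4603\right)^{2} = 21187609$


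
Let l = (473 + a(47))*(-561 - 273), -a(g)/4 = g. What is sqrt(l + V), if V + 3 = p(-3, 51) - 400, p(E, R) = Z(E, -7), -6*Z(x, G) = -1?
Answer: 13*I*sqrt(50718)/6 ≈ 487.95*I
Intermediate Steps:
Z(x, G) = 1/6 (Z(x, G) = -1/6*(-1) = 1/6)
p(E, R) = 1/6
a(g) = -4*g
l = -237690 (l = (473 - 4*47)*(-561 - 273) = (473 - 188)*(-834) = 285*(-834) = -237690)
V = -2417/6 (V = -3 + (1/6 - 400) = -3 - 2399/6 = -2417/6 ≈ -402.83)
sqrt(l + V) = sqrt(-237690 - 2417/6) = sqrt(-1428557/6) = 13*I*sqrt(50718)/6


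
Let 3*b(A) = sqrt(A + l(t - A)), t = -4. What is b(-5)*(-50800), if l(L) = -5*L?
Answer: -50800*I*sqrt(10)/3 ≈ -53548.0*I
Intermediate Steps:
b(A) = sqrt(20 + 6*A)/3 (b(A) = sqrt(A - 5*(-4 - A))/3 = sqrt(A + (20 + 5*A))/3 = sqrt(20 + 6*A)/3)
b(-5)*(-50800) = (sqrt(20 + 6*(-5))/3)*(-50800) = (sqrt(20 - 30)/3)*(-50800) = (sqrt(-10)/3)*(-50800) = ((I*sqrt(10))/3)*(-50800) = (I*sqrt(10)/3)*(-50800) = -50800*I*sqrt(10)/3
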